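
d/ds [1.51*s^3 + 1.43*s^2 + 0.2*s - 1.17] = 4.53*s^2 + 2.86*s + 0.2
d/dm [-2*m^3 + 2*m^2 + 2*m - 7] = -6*m^2 + 4*m + 2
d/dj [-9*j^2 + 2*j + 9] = 2 - 18*j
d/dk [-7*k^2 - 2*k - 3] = -14*k - 2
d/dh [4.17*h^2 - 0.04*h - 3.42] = 8.34*h - 0.04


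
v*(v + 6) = v^2 + 6*v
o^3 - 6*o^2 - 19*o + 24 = (o - 8)*(o - 1)*(o + 3)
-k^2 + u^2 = (-k + u)*(k + u)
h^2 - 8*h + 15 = (h - 5)*(h - 3)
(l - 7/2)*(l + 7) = l^2 + 7*l/2 - 49/2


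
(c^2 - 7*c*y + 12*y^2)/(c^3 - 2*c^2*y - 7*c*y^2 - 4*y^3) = (c - 3*y)/(c^2 + 2*c*y + y^2)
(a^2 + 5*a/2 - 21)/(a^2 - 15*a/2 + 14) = (a + 6)/(a - 4)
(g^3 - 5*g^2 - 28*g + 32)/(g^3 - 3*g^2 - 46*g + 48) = (g + 4)/(g + 6)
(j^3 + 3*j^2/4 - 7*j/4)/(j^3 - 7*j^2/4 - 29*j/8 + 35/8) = 2*j/(2*j - 5)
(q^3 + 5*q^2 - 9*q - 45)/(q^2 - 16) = (q^3 + 5*q^2 - 9*q - 45)/(q^2 - 16)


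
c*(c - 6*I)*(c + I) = c^3 - 5*I*c^2 + 6*c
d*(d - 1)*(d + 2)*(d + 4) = d^4 + 5*d^3 + 2*d^2 - 8*d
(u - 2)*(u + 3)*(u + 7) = u^3 + 8*u^2 + u - 42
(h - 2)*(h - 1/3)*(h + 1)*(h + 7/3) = h^4 + h^3 - 43*h^2/9 - 29*h/9 + 14/9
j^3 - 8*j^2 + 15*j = j*(j - 5)*(j - 3)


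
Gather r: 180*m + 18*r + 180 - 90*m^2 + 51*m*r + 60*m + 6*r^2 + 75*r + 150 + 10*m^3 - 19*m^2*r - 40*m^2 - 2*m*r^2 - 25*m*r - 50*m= 10*m^3 - 130*m^2 + 190*m + r^2*(6 - 2*m) + r*(-19*m^2 + 26*m + 93) + 330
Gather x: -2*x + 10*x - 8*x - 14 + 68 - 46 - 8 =0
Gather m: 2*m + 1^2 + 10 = 2*m + 11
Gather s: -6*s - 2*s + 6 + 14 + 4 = 24 - 8*s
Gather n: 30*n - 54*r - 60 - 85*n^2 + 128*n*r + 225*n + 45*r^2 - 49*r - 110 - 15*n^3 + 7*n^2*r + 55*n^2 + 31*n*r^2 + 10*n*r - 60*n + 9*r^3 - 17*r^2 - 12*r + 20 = -15*n^3 + n^2*(7*r - 30) + n*(31*r^2 + 138*r + 195) + 9*r^3 + 28*r^2 - 115*r - 150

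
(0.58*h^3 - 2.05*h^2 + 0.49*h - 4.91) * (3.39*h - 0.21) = 1.9662*h^4 - 7.0713*h^3 + 2.0916*h^2 - 16.7478*h + 1.0311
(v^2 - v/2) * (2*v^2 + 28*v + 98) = 2*v^4 + 27*v^3 + 84*v^2 - 49*v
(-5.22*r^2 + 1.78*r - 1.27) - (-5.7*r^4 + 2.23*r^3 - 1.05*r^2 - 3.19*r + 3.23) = 5.7*r^4 - 2.23*r^3 - 4.17*r^2 + 4.97*r - 4.5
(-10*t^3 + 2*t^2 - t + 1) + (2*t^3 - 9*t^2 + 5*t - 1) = -8*t^3 - 7*t^2 + 4*t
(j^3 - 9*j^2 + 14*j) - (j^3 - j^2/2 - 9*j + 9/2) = -17*j^2/2 + 23*j - 9/2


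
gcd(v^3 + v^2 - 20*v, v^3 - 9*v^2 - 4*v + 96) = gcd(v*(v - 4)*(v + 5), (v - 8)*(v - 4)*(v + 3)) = v - 4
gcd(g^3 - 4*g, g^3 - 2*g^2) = g^2 - 2*g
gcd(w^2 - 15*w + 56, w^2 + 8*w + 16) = 1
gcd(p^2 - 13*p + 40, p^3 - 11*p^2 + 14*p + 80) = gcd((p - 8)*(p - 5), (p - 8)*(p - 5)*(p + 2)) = p^2 - 13*p + 40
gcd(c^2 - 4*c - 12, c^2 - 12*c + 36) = c - 6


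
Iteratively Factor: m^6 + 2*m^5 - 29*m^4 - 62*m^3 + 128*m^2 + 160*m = (m - 2)*(m^5 + 4*m^4 - 21*m^3 - 104*m^2 - 80*m) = (m - 5)*(m - 2)*(m^4 + 9*m^3 + 24*m^2 + 16*m) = (m - 5)*(m - 2)*(m + 1)*(m^3 + 8*m^2 + 16*m) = (m - 5)*(m - 2)*(m + 1)*(m + 4)*(m^2 + 4*m) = (m - 5)*(m - 2)*(m + 1)*(m + 4)^2*(m)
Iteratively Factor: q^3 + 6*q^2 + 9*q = (q)*(q^2 + 6*q + 9) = q*(q + 3)*(q + 3)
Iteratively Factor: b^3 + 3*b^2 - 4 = (b - 1)*(b^2 + 4*b + 4) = (b - 1)*(b + 2)*(b + 2)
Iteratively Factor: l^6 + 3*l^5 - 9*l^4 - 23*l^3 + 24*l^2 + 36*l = (l)*(l^5 + 3*l^4 - 9*l^3 - 23*l^2 + 24*l + 36) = l*(l + 3)*(l^4 - 9*l^2 + 4*l + 12) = l*(l - 2)*(l + 3)*(l^3 + 2*l^2 - 5*l - 6) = l*(l - 2)*(l + 1)*(l + 3)*(l^2 + l - 6) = l*(l - 2)^2*(l + 1)*(l + 3)*(l + 3)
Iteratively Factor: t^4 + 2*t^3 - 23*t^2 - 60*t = (t + 4)*(t^3 - 2*t^2 - 15*t) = (t - 5)*(t + 4)*(t^2 + 3*t) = (t - 5)*(t + 3)*(t + 4)*(t)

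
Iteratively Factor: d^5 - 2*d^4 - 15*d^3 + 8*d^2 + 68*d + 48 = (d + 2)*(d^4 - 4*d^3 - 7*d^2 + 22*d + 24) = (d - 3)*(d + 2)*(d^3 - d^2 - 10*d - 8) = (d - 3)*(d + 2)^2*(d^2 - 3*d - 4) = (d - 4)*(d - 3)*(d + 2)^2*(d + 1)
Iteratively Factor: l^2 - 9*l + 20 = (l - 4)*(l - 5)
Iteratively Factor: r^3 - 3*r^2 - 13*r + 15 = (r - 5)*(r^2 + 2*r - 3) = (r - 5)*(r + 3)*(r - 1)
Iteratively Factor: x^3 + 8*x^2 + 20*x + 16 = (x + 2)*(x^2 + 6*x + 8) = (x + 2)*(x + 4)*(x + 2)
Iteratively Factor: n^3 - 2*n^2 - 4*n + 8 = (n - 2)*(n^2 - 4) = (n - 2)^2*(n + 2)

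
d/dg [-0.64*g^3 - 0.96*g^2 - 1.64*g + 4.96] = -1.92*g^2 - 1.92*g - 1.64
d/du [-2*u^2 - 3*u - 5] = -4*u - 3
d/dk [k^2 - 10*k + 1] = 2*k - 10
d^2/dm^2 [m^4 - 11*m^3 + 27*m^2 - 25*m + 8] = 12*m^2 - 66*m + 54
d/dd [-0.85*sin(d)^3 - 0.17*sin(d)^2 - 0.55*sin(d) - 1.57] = (-0.34*sin(d) + 1.275*cos(2*d) - 1.825)*cos(d)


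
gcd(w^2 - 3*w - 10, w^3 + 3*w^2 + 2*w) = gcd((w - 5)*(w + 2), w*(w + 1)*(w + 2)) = w + 2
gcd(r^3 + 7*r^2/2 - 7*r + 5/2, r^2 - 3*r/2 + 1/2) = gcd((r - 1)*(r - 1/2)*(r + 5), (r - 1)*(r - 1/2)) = r^2 - 3*r/2 + 1/2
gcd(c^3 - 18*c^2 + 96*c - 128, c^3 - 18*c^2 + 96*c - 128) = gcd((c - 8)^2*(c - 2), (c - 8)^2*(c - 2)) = c^3 - 18*c^2 + 96*c - 128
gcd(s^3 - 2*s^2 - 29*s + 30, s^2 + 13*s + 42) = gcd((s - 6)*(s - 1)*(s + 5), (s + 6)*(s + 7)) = 1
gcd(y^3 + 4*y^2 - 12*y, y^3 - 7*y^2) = y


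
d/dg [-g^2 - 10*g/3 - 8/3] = -2*g - 10/3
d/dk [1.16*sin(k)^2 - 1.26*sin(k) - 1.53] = (2.32*sin(k) - 1.26)*cos(k)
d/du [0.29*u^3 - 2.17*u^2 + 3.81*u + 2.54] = 0.87*u^2 - 4.34*u + 3.81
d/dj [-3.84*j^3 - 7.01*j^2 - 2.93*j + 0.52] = -11.52*j^2 - 14.02*j - 2.93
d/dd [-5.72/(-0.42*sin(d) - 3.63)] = -2.4024*cos(d)/(0.42*sin(d) + 3.63)^2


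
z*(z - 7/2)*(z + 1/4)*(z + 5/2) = z^4 - 3*z^3/4 - 9*z^2 - 35*z/16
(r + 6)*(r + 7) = r^2 + 13*r + 42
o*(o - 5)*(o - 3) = o^3 - 8*o^2 + 15*o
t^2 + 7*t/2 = t*(t + 7/2)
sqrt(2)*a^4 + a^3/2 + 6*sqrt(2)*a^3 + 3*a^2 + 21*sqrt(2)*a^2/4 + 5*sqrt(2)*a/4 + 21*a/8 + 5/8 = (a + 1/2)^2*(a + 5)*(sqrt(2)*a + 1/2)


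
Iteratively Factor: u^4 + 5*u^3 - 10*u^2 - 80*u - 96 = (u + 3)*(u^3 + 2*u^2 - 16*u - 32) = (u + 3)*(u + 4)*(u^2 - 2*u - 8) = (u + 2)*(u + 3)*(u + 4)*(u - 4)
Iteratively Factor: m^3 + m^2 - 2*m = (m + 2)*(m^2 - m) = m*(m + 2)*(m - 1)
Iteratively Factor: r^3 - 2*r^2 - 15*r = (r - 5)*(r^2 + 3*r) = (r - 5)*(r + 3)*(r)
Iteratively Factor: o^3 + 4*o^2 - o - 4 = (o + 4)*(o^2 - 1) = (o + 1)*(o + 4)*(o - 1)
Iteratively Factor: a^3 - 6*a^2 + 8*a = (a - 2)*(a^2 - 4*a) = a*(a - 2)*(a - 4)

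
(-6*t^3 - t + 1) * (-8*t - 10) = 48*t^4 + 60*t^3 + 8*t^2 + 2*t - 10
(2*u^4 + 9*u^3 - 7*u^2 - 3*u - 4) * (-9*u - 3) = -18*u^5 - 87*u^4 + 36*u^3 + 48*u^2 + 45*u + 12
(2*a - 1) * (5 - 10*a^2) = -20*a^3 + 10*a^2 + 10*a - 5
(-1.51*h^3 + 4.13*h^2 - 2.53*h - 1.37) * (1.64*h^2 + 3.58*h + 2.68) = -2.4764*h^5 + 1.3674*h^4 + 6.5894*h^3 - 0.235799999999999*h^2 - 11.685*h - 3.6716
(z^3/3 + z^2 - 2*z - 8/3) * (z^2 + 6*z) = z^5/3 + 3*z^4 + 4*z^3 - 44*z^2/3 - 16*z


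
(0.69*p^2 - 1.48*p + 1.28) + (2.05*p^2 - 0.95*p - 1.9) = 2.74*p^2 - 2.43*p - 0.62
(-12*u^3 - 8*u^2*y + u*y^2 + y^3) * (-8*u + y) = 96*u^4 + 52*u^3*y - 16*u^2*y^2 - 7*u*y^3 + y^4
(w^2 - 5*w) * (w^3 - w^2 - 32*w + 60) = w^5 - 6*w^4 - 27*w^3 + 220*w^2 - 300*w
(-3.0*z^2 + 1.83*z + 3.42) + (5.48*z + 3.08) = -3.0*z^2 + 7.31*z + 6.5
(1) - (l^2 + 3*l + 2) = -l^2 - 3*l - 1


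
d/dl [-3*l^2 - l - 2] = -6*l - 1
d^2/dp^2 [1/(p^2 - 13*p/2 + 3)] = 4*(-4*p^2 + 26*p + (4*p - 13)^2 - 12)/(2*p^2 - 13*p + 6)^3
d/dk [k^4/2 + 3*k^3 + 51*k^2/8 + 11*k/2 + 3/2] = 2*k^3 + 9*k^2 + 51*k/4 + 11/2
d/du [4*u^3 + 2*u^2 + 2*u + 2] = 12*u^2 + 4*u + 2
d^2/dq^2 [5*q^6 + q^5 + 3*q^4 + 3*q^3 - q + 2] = 2*q*(75*q^3 + 10*q^2 + 18*q + 9)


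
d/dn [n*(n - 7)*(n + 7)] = 3*n^2 - 49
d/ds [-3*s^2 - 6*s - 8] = -6*s - 6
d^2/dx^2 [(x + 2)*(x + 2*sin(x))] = -2*(x + 2)*sin(x) + 4*cos(x) + 2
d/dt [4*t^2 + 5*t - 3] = 8*t + 5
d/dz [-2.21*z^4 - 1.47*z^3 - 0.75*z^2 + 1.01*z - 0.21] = -8.84*z^3 - 4.41*z^2 - 1.5*z + 1.01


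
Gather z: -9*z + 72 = 72 - 9*z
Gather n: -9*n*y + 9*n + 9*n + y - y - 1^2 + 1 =n*(18 - 9*y)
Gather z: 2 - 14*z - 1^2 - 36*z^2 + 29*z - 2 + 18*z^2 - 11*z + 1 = -18*z^2 + 4*z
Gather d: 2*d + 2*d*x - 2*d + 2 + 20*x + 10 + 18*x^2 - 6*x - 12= 2*d*x + 18*x^2 + 14*x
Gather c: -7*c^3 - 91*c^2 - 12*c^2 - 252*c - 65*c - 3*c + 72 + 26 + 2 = -7*c^3 - 103*c^2 - 320*c + 100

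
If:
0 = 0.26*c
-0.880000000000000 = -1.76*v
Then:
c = 0.00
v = 0.50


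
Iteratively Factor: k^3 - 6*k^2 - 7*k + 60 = (k - 4)*(k^2 - 2*k - 15) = (k - 4)*(k + 3)*(k - 5)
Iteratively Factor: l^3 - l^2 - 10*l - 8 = (l - 4)*(l^2 + 3*l + 2) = (l - 4)*(l + 1)*(l + 2)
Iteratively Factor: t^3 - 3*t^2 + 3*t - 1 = (t - 1)*(t^2 - 2*t + 1) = (t - 1)^2*(t - 1)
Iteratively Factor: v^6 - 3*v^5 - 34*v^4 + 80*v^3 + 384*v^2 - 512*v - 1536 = (v - 4)*(v^5 + v^4 - 30*v^3 - 40*v^2 + 224*v + 384) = (v - 4)^2*(v^4 + 5*v^3 - 10*v^2 - 80*v - 96) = (v - 4)^2*(v + 3)*(v^3 + 2*v^2 - 16*v - 32) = (v - 4)^3*(v + 3)*(v^2 + 6*v + 8) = (v - 4)^3*(v + 3)*(v + 4)*(v + 2)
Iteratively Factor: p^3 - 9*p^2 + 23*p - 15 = (p - 3)*(p^2 - 6*p + 5) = (p - 3)*(p - 1)*(p - 5)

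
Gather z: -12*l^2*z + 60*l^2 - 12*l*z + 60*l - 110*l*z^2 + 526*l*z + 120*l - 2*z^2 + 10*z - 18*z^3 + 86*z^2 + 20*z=60*l^2 + 180*l - 18*z^3 + z^2*(84 - 110*l) + z*(-12*l^2 + 514*l + 30)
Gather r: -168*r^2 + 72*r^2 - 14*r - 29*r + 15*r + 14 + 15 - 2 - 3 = -96*r^2 - 28*r + 24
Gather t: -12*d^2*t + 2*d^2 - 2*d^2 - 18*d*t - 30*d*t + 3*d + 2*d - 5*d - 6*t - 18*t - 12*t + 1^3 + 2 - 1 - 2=t*(-12*d^2 - 48*d - 36)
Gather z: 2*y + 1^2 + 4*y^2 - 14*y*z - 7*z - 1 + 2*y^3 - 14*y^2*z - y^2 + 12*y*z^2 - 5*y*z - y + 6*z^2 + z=2*y^3 + 3*y^2 + y + z^2*(12*y + 6) + z*(-14*y^2 - 19*y - 6)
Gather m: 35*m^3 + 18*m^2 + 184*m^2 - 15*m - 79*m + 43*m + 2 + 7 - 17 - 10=35*m^3 + 202*m^2 - 51*m - 18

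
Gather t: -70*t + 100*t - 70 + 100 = 30*t + 30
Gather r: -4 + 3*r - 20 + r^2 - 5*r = r^2 - 2*r - 24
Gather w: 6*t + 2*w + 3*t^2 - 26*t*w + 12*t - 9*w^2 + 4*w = 3*t^2 + 18*t - 9*w^2 + w*(6 - 26*t)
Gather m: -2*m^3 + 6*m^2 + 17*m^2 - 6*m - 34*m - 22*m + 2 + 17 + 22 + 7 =-2*m^3 + 23*m^2 - 62*m + 48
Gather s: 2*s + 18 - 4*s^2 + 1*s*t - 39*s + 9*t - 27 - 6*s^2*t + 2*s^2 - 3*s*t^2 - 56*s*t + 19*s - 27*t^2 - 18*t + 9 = s^2*(-6*t - 2) + s*(-3*t^2 - 55*t - 18) - 27*t^2 - 9*t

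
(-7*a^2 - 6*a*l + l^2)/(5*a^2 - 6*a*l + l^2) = (-7*a^2 - 6*a*l + l^2)/(5*a^2 - 6*a*l + l^2)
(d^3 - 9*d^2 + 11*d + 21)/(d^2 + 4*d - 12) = (d^3 - 9*d^2 + 11*d + 21)/(d^2 + 4*d - 12)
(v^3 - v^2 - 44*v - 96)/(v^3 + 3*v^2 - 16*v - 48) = (v - 8)/(v - 4)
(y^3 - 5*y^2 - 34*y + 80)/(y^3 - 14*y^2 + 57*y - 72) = (y^2 + 3*y - 10)/(y^2 - 6*y + 9)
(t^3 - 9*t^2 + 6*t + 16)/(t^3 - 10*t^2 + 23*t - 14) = (t^2 - 7*t - 8)/(t^2 - 8*t + 7)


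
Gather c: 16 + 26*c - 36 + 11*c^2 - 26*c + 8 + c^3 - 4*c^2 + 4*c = c^3 + 7*c^2 + 4*c - 12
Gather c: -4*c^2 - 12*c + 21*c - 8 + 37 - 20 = -4*c^2 + 9*c + 9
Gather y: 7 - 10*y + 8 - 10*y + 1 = 16 - 20*y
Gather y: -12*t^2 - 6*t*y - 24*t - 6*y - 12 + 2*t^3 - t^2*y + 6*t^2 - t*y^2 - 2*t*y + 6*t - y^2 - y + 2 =2*t^3 - 6*t^2 - 18*t + y^2*(-t - 1) + y*(-t^2 - 8*t - 7) - 10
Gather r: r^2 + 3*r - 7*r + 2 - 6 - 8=r^2 - 4*r - 12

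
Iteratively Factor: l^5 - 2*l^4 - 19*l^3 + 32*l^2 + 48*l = (l + 1)*(l^4 - 3*l^3 - 16*l^2 + 48*l) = (l + 1)*(l + 4)*(l^3 - 7*l^2 + 12*l) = (l - 4)*(l + 1)*(l + 4)*(l^2 - 3*l) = l*(l - 4)*(l + 1)*(l + 4)*(l - 3)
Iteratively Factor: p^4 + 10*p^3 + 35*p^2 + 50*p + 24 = (p + 3)*(p^3 + 7*p^2 + 14*p + 8) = (p + 2)*(p + 3)*(p^2 + 5*p + 4) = (p + 2)*(p + 3)*(p + 4)*(p + 1)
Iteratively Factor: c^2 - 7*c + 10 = (c - 2)*(c - 5)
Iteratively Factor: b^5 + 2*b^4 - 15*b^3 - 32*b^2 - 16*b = (b + 1)*(b^4 + b^3 - 16*b^2 - 16*b) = (b + 1)^2*(b^3 - 16*b) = (b + 1)^2*(b + 4)*(b^2 - 4*b) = b*(b + 1)^2*(b + 4)*(b - 4)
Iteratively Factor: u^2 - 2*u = (u)*(u - 2)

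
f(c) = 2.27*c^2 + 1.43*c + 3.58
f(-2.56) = 14.80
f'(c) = 4.54*c + 1.43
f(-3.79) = 30.77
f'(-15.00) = -66.67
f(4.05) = 46.61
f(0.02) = 3.61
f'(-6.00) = -25.81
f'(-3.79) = -15.78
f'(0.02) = 1.52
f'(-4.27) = -17.96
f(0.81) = 6.23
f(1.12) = 8.03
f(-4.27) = 38.86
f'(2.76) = 13.96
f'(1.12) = 6.51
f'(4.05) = 19.82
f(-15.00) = 492.88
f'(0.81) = 5.11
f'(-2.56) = -10.19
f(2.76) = 24.82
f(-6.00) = 76.72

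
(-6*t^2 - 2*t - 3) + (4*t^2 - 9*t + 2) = -2*t^2 - 11*t - 1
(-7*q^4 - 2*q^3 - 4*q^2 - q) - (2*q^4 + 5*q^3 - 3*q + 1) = -9*q^4 - 7*q^3 - 4*q^2 + 2*q - 1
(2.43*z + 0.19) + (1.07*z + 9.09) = 3.5*z + 9.28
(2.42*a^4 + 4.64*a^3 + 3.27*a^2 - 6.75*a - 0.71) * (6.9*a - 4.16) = 16.698*a^5 + 21.9488*a^4 + 3.2606*a^3 - 60.1782*a^2 + 23.181*a + 2.9536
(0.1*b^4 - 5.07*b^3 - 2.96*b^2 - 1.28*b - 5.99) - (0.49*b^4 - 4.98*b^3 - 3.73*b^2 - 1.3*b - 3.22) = -0.39*b^4 - 0.0899999999999999*b^3 + 0.77*b^2 + 0.02*b - 2.77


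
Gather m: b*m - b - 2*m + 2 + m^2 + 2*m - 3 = b*m - b + m^2 - 1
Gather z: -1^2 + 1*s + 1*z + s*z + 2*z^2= s + 2*z^2 + z*(s + 1) - 1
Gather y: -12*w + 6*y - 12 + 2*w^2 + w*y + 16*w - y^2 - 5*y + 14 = 2*w^2 + 4*w - y^2 + y*(w + 1) + 2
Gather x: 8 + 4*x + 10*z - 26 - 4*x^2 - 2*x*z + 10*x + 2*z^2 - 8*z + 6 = -4*x^2 + x*(14 - 2*z) + 2*z^2 + 2*z - 12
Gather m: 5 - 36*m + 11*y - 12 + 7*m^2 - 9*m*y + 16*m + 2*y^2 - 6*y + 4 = 7*m^2 + m*(-9*y - 20) + 2*y^2 + 5*y - 3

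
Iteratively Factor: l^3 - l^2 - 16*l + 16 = (l - 1)*(l^2 - 16) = (l - 1)*(l + 4)*(l - 4)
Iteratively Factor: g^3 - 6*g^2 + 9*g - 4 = (g - 4)*(g^2 - 2*g + 1) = (g - 4)*(g - 1)*(g - 1)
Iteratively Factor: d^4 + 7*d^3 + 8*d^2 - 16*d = (d - 1)*(d^3 + 8*d^2 + 16*d) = (d - 1)*(d + 4)*(d^2 + 4*d) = (d - 1)*(d + 4)^2*(d)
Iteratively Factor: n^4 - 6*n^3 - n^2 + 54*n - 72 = (n + 3)*(n^3 - 9*n^2 + 26*n - 24) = (n - 3)*(n + 3)*(n^2 - 6*n + 8) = (n - 3)*(n - 2)*(n + 3)*(n - 4)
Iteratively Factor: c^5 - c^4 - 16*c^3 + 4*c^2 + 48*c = (c + 2)*(c^4 - 3*c^3 - 10*c^2 + 24*c) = (c + 2)*(c + 3)*(c^3 - 6*c^2 + 8*c) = c*(c + 2)*(c + 3)*(c^2 - 6*c + 8) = c*(c - 4)*(c + 2)*(c + 3)*(c - 2)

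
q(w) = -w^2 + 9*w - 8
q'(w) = 9 - 2*w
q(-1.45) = -23.15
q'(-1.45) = 11.90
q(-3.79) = -56.47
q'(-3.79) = 16.58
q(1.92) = 5.59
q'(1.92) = 5.16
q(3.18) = 10.51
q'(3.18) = 2.64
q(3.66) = 11.54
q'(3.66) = 1.68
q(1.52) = 3.37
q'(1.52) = 5.96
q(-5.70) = -91.79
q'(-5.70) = 20.40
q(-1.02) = -18.22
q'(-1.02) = 11.04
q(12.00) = -44.00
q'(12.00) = -15.00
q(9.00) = -8.00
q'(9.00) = -9.00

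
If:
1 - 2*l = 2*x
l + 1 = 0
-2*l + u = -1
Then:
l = -1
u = -3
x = 3/2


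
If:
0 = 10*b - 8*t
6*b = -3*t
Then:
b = 0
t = 0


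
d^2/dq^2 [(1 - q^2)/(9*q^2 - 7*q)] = 2*(-63*q^3 + 243*q^2 - 189*q + 49)/(q^3*(729*q^3 - 1701*q^2 + 1323*q - 343))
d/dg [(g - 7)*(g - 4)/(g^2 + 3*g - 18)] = 2*(7*g^2 - 46*g + 57)/(g^4 + 6*g^3 - 27*g^2 - 108*g + 324)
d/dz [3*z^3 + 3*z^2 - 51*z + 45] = 9*z^2 + 6*z - 51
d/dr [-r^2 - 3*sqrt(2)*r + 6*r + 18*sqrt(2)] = -2*r - 3*sqrt(2) + 6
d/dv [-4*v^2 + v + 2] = 1 - 8*v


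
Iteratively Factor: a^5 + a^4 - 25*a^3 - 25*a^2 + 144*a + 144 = (a + 3)*(a^4 - 2*a^3 - 19*a^2 + 32*a + 48) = (a + 1)*(a + 3)*(a^3 - 3*a^2 - 16*a + 48) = (a - 4)*(a + 1)*(a + 3)*(a^2 + a - 12) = (a - 4)*(a - 3)*(a + 1)*(a + 3)*(a + 4)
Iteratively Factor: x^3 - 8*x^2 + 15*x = (x - 5)*(x^2 - 3*x) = x*(x - 5)*(x - 3)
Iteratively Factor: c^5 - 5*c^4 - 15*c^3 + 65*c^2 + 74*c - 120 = (c + 3)*(c^4 - 8*c^3 + 9*c^2 + 38*c - 40) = (c + 2)*(c + 3)*(c^3 - 10*c^2 + 29*c - 20) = (c - 1)*(c + 2)*(c + 3)*(c^2 - 9*c + 20) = (c - 4)*(c - 1)*(c + 2)*(c + 3)*(c - 5)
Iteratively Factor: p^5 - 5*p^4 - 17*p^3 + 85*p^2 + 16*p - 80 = (p - 1)*(p^4 - 4*p^3 - 21*p^2 + 64*p + 80) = (p - 1)*(p + 4)*(p^3 - 8*p^2 + 11*p + 20) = (p - 5)*(p - 1)*(p + 4)*(p^2 - 3*p - 4) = (p - 5)*(p - 1)*(p + 1)*(p + 4)*(p - 4)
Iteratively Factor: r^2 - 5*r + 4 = (r - 1)*(r - 4)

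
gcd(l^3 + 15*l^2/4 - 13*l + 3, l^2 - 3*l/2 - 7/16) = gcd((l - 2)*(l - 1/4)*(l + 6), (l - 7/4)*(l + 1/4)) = 1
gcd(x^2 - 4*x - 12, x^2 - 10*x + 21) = 1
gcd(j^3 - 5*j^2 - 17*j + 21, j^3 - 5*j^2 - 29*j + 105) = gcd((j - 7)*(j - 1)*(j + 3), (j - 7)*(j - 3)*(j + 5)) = j - 7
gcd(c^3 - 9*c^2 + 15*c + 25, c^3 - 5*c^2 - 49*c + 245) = c - 5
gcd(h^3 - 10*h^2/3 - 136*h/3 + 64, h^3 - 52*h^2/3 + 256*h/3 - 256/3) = h^2 - 28*h/3 + 32/3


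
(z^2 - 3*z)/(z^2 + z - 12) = z/(z + 4)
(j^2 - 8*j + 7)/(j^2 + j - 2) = (j - 7)/(j + 2)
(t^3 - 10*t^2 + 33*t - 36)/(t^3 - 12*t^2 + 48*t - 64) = (t^2 - 6*t + 9)/(t^2 - 8*t + 16)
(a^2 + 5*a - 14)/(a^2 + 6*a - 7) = (a - 2)/(a - 1)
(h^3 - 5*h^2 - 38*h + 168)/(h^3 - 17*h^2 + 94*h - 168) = (h + 6)/(h - 6)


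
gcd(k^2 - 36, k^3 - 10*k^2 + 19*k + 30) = k - 6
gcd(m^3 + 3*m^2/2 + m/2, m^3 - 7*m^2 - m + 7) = m + 1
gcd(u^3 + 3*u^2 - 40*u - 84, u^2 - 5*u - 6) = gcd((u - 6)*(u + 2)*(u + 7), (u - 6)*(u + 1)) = u - 6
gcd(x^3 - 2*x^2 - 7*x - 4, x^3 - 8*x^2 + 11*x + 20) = x^2 - 3*x - 4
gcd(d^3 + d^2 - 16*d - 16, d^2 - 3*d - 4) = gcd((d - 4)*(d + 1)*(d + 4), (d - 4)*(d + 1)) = d^2 - 3*d - 4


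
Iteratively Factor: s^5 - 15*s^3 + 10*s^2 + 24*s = (s + 1)*(s^4 - s^3 - 14*s^2 + 24*s) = (s - 2)*(s + 1)*(s^3 + s^2 - 12*s) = s*(s - 2)*(s + 1)*(s^2 + s - 12) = s*(s - 3)*(s - 2)*(s + 1)*(s + 4)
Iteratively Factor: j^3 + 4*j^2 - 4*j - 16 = (j + 2)*(j^2 + 2*j - 8) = (j + 2)*(j + 4)*(j - 2)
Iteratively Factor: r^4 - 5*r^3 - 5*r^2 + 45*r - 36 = (r - 3)*(r^3 - 2*r^2 - 11*r + 12) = (r - 3)*(r + 3)*(r^2 - 5*r + 4) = (r - 4)*(r - 3)*(r + 3)*(r - 1)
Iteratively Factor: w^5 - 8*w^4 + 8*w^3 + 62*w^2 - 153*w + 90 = (w - 5)*(w^4 - 3*w^3 - 7*w^2 + 27*w - 18) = (w - 5)*(w - 3)*(w^3 - 7*w + 6) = (w - 5)*(w - 3)*(w - 1)*(w^2 + w - 6) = (w - 5)*(w - 3)*(w - 2)*(w - 1)*(w + 3)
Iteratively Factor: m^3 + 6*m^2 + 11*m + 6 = (m + 3)*(m^2 + 3*m + 2) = (m + 1)*(m + 3)*(m + 2)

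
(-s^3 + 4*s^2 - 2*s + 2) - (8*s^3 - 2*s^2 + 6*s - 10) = -9*s^3 + 6*s^2 - 8*s + 12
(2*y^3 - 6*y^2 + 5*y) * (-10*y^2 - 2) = -20*y^5 + 60*y^4 - 54*y^3 + 12*y^2 - 10*y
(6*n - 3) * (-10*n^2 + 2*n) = -60*n^3 + 42*n^2 - 6*n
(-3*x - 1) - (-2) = 1 - 3*x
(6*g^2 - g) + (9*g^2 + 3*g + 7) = 15*g^2 + 2*g + 7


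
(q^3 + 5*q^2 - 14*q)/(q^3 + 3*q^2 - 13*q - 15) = q*(q^2 + 5*q - 14)/(q^3 + 3*q^2 - 13*q - 15)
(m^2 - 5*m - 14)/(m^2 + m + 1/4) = 4*(m^2 - 5*m - 14)/(4*m^2 + 4*m + 1)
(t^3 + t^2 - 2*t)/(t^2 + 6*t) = (t^2 + t - 2)/(t + 6)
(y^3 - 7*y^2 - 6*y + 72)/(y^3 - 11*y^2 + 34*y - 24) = (y + 3)/(y - 1)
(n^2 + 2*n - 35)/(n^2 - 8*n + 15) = (n + 7)/(n - 3)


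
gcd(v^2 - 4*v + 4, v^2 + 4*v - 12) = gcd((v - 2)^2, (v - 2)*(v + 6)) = v - 2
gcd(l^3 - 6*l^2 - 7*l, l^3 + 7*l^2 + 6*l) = l^2 + l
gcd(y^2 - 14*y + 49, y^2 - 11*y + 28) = y - 7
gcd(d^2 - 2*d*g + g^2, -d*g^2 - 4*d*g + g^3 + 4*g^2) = d - g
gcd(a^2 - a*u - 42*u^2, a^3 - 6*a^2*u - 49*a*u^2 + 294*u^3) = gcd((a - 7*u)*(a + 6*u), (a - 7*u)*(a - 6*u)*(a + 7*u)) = -a + 7*u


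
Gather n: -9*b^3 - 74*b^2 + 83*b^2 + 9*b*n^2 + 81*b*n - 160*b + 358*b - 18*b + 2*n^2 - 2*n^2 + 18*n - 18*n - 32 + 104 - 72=-9*b^3 + 9*b^2 + 9*b*n^2 + 81*b*n + 180*b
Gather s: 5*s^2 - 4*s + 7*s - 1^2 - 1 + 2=5*s^2 + 3*s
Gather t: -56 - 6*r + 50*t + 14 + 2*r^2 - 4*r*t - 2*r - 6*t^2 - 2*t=2*r^2 - 8*r - 6*t^2 + t*(48 - 4*r) - 42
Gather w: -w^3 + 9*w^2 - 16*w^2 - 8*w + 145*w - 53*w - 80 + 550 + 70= -w^3 - 7*w^2 + 84*w + 540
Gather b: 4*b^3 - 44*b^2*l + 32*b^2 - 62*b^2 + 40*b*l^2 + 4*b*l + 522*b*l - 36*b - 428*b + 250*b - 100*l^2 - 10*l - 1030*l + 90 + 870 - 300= 4*b^3 + b^2*(-44*l - 30) + b*(40*l^2 + 526*l - 214) - 100*l^2 - 1040*l + 660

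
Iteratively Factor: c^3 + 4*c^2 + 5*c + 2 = (c + 1)*(c^2 + 3*c + 2) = (c + 1)^2*(c + 2)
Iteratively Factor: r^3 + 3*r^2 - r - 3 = (r - 1)*(r^2 + 4*r + 3) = (r - 1)*(r + 1)*(r + 3)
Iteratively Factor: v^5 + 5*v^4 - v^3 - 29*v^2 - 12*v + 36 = (v + 2)*(v^4 + 3*v^3 - 7*v^2 - 15*v + 18) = (v + 2)*(v + 3)*(v^3 - 7*v + 6) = (v - 2)*(v + 2)*(v + 3)*(v^2 + 2*v - 3) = (v - 2)*(v - 1)*(v + 2)*(v + 3)*(v + 3)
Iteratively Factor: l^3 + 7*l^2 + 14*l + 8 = (l + 1)*(l^2 + 6*l + 8) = (l + 1)*(l + 4)*(l + 2)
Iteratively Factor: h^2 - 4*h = (h - 4)*(h)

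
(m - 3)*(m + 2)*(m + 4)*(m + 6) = m^4 + 9*m^3 + 8*m^2 - 84*m - 144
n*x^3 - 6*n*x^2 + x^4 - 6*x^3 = x^2*(n + x)*(x - 6)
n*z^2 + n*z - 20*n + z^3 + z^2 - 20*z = (n + z)*(z - 4)*(z + 5)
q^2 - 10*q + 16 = (q - 8)*(q - 2)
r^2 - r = r*(r - 1)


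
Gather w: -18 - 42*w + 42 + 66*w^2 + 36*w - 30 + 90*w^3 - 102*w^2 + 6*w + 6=90*w^3 - 36*w^2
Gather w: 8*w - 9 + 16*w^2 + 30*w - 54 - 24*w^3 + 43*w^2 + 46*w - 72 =-24*w^3 + 59*w^2 + 84*w - 135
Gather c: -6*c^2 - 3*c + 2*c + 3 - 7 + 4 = -6*c^2 - c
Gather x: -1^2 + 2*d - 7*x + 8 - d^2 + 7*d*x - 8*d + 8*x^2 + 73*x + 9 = -d^2 - 6*d + 8*x^2 + x*(7*d + 66) + 16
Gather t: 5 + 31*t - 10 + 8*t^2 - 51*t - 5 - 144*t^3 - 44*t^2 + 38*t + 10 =-144*t^3 - 36*t^2 + 18*t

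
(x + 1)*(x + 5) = x^2 + 6*x + 5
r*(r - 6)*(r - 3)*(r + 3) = r^4 - 6*r^3 - 9*r^2 + 54*r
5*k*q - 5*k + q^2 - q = (5*k + q)*(q - 1)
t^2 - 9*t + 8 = (t - 8)*(t - 1)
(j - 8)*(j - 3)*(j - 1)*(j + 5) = j^4 - 7*j^3 - 25*j^2 + 151*j - 120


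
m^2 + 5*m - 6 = (m - 1)*(m + 6)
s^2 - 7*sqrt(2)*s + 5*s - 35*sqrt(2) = (s + 5)*(s - 7*sqrt(2))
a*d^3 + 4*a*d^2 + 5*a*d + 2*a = (d + 1)*(d + 2)*(a*d + a)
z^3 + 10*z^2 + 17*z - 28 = (z - 1)*(z + 4)*(z + 7)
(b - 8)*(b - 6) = b^2 - 14*b + 48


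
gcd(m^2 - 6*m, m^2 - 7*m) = m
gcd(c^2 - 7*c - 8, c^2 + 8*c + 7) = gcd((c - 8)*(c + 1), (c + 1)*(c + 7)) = c + 1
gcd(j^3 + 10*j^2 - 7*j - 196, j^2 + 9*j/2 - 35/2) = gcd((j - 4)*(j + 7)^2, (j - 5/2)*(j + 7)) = j + 7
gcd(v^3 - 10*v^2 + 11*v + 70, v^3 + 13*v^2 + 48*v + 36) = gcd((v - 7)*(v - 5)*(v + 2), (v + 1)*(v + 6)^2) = 1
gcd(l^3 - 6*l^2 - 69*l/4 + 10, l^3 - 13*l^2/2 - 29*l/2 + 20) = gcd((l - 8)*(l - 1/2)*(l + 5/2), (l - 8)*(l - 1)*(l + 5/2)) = l^2 - 11*l/2 - 20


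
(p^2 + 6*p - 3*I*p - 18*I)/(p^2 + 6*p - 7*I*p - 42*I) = (p - 3*I)/(p - 7*I)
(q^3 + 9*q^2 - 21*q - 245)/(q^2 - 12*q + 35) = (q^2 + 14*q + 49)/(q - 7)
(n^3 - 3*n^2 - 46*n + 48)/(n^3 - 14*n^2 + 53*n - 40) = (n + 6)/(n - 5)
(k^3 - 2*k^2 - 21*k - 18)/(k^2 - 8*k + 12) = (k^2 + 4*k + 3)/(k - 2)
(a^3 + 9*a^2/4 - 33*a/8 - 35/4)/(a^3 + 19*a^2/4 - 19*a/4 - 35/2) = (a + 5/2)/(a + 5)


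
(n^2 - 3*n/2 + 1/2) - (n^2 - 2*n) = n/2 + 1/2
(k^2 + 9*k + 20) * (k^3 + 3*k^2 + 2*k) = k^5 + 12*k^4 + 49*k^3 + 78*k^2 + 40*k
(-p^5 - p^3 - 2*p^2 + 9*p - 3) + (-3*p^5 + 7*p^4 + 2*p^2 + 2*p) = -4*p^5 + 7*p^4 - p^3 + 11*p - 3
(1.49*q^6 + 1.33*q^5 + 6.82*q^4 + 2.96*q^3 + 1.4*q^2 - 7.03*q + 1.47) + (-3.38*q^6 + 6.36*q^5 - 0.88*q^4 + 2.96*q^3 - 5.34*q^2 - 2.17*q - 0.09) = -1.89*q^6 + 7.69*q^5 + 5.94*q^4 + 5.92*q^3 - 3.94*q^2 - 9.2*q + 1.38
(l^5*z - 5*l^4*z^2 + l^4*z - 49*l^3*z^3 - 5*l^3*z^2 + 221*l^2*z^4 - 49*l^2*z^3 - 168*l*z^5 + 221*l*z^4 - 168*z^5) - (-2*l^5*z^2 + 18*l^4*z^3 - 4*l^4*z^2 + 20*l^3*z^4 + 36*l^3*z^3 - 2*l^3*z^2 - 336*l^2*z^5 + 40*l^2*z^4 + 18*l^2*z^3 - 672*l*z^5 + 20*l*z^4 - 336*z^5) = 2*l^5*z^2 + l^5*z - 18*l^4*z^3 - l^4*z^2 + l^4*z - 20*l^3*z^4 - 85*l^3*z^3 - 3*l^3*z^2 + 336*l^2*z^5 + 181*l^2*z^4 - 67*l^2*z^3 + 504*l*z^5 + 201*l*z^4 + 168*z^5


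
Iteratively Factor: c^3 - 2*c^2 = (c)*(c^2 - 2*c) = c*(c - 2)*(c)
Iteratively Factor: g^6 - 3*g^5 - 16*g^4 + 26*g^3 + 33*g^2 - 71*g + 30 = (g - 1)*(g^5 - 2*g^4 - 18*g^3 + 8*g^2 + 41*g - 30) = (g - 5)*(g - 1)*(g^4 + 3*g^3 - 3*g^2 - 7*g + 6) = (g - 5)*(g - 1)^2*(g^3 + 4*g^2 + g - 6) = (g - 5)*(g - 1)^2*(g + 2)*(g^2 + 2*g - 3) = (g - 5)*(g - 1)^2*(g + 2)*(g + 3)*(g - 1)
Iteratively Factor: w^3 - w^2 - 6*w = (w - 3)*(w^2 + 2*w) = w*(w - 3)*(w + 2)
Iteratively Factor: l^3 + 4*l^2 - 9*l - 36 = (l + 3)*(l^2 + l - 12) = (l + 3)*(l + 4)*(l - 3)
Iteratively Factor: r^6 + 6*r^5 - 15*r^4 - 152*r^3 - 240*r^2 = (r + 3)*(r^5 + 3*r^4 - 24*r^3 - 80*r^2) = r*(r + 3)*(r^4 + 3*r^3 - 24*r^2 - 80*r) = r*(r + 3)*(r + 4)*(r^3 - r^2 - 20*r) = r*(r - 5)*(r + 3)*(r + 4)*(r^2 + 4*r) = r*(r - 5)*(r + 3)*(r + 4)^2*(r)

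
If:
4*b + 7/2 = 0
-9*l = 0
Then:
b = -7/8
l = 0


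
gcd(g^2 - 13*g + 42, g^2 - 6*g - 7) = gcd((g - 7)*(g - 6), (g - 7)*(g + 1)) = g - 7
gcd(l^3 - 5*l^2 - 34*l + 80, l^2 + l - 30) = 1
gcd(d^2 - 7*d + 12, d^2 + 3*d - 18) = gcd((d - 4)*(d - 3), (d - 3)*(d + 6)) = d - 3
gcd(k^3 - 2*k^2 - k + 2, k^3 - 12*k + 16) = k - 2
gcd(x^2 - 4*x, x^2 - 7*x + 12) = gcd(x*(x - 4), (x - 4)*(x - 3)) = x - 4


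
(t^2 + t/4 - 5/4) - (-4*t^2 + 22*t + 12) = 5*t^2 - 87*t/4 - 53/4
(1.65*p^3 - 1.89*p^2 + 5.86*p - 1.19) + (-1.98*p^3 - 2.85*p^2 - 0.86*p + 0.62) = -0.33*p^3 - 4.74*p^2 + 5.0*p - 0.57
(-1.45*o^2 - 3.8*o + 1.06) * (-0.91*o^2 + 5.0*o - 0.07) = 1.3195*o^4 - 3.792*o^3 - 19.8631*o^2 + 5.566*o - 0.0742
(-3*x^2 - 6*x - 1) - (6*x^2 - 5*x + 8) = -9*x^2 - x - 9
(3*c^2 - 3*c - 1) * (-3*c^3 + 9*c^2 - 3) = -9*c^5 + 36*c^4 - 24*c^3 - 18*c^2 + 9*c + 3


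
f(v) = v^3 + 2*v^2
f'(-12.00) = 384.00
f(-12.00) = -1440.00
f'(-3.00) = 15.00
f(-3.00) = -9.00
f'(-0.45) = -1.19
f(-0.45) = 0.31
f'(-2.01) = 4.08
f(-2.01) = -0.04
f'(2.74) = 33.48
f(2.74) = 35.59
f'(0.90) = 6.03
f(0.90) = 2.35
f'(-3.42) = 21.41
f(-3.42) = -16.61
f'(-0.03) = -0.12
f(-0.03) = 0.00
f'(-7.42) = 135.49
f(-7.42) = -298.41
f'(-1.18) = -0.54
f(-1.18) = 1.14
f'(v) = 3*v^2 + 4*v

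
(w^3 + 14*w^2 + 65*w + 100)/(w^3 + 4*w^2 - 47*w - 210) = (w^2 + 9*w + 20)/(w^2 - w - 42)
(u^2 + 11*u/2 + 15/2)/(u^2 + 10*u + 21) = (u + 5/2)/(u + 7)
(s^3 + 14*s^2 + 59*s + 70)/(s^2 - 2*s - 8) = (s^2 + 12*s + 35)/(s - 4)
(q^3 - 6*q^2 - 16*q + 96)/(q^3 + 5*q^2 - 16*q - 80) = (q - 6)/(q + 5)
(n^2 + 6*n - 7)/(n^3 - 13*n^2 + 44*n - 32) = (n + 7)/(n^2 - 12*n + 32)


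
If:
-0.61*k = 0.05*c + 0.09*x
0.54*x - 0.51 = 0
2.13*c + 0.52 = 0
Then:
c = -0.24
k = -0.12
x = 0.94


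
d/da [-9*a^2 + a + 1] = 1 - 18*a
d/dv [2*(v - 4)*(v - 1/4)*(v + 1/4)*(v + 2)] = 8*v^3 - 12*v^2 - 129*v/4 + 1/4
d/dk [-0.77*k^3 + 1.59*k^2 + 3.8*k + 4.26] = -2.31*k^2 + 3.18*k + 3.8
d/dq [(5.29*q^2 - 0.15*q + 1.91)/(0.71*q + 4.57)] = (3.7559*q^2 + 48.3506*q - 2.0416)/(0.5041*q^2 + 6.4894*q + 20.8849)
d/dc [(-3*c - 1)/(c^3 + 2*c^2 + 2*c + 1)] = (6*c^3 + 9*c^2 + 4*c - 1)/(c^6 + 4*c^5 + 8*c^4 + 10*c^3 + 8*c^2 + 4*c + 1)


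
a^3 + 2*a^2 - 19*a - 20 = (a - 4)*(a + 1)*(a + 5)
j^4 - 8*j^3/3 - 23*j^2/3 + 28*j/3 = j*(j - 4)*(j - 1)*(j + 7/3)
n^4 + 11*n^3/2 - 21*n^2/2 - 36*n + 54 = (n - 2)*(n - 3/2)*(n + 3)*(n + 6)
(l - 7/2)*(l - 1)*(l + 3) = l^3 - 3*l^2/2 - 10*l + 21/2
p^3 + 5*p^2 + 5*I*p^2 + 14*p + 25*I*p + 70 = (p + 5)*(p - 2*I)*(p + 7*I)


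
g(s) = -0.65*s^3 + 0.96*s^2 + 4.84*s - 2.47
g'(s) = -1.95*s^2 + 1.92*s + 4.84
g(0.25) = -1.21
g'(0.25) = 5.20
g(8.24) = -261.07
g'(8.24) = -111.74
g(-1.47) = -5.45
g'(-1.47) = -2.20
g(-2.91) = 7.59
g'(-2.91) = -17.26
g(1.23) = 3.73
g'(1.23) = 4.25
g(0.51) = 0.16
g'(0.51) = 5.31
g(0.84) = 1.89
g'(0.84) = 5.08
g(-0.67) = -5.09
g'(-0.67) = 2.68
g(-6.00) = 143.45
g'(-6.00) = -76.88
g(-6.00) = 143.45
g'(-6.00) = -76.88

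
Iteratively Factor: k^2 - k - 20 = (k - 5)*(k + 4)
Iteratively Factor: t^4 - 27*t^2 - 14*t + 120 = (t + 4)*(t^3 - 4*t^2 - 11*t + 30) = (t + 3)*(t + 4)*(t^2 - 7*t + 10) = (t - 2)*(t + 3)*(t + 4)*(t - 5)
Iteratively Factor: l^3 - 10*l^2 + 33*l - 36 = (l - 4)*(l^2 - 6*l + 9) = (l - 4)*(l - 3)*(l - 3)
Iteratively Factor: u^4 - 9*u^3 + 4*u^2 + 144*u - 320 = (u - 4)*(u^3 - 5*u^2 - 16*u + 80) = (u - 4)*(u + 4)*(u^2 - 9*u + 20) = (u - 4)^2*(u + 4)*(u - 5)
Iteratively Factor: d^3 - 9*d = (d - 3)*(d^2 + 3*d) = d*(d - 3)*(d + 3)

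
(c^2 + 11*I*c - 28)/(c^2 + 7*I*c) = (c + 4*I)/c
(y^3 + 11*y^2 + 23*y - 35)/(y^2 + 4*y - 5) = y + 7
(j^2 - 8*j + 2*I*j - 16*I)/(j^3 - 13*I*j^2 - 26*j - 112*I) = (j - 8)/(j^2 - 15*I*j - 56)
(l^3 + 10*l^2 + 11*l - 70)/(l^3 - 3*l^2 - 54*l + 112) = (l + 5)/(l - 8)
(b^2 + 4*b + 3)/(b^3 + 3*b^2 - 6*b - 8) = (b + 3)/(b^2 + 2*b - 8)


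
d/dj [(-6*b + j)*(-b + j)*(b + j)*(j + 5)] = 6*b^3 - 2*b^2*j - 5*b^2 - 18*b*j^2 - 60*b*j + 4*j^3 + 15*j^2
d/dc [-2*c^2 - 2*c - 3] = -4*c - 2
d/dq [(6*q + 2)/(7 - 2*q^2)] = 2*(6*q^2 + 4*q + 21)/(4*q^4 - 28*q^2 + 49)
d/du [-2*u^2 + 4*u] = 4 - 4*u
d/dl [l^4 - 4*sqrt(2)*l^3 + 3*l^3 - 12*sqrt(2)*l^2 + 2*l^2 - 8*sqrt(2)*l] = 4*l^3 - 12*sqrt(2)*l^2 + 9*l^2 - 24*sqrt(2)*l + 4*l - 8*sqrt(2)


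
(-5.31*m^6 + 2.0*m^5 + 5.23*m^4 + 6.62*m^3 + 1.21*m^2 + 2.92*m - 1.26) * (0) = 0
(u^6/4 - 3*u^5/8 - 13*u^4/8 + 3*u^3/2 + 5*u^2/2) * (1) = u^6/4 - 3*u^5/8 - 13*u^4/8 + 3*u^3/2 + 5*u^2/2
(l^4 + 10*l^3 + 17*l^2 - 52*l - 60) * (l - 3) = l^5 + 7*l^4 - 13*l^3 - 103*l^2 + 96*l + 180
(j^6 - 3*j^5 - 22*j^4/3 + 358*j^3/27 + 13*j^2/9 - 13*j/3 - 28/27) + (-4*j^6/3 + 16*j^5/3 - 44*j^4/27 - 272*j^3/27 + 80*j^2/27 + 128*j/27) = -j^6/3 + 7*j^5/3 - 242*j^4/27 + 86*j^3/27 + 119*j^2/27 + 11*j/27 - 28/27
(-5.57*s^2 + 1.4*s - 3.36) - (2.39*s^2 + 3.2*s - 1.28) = -7.96*s^2 - 1.8*s - 2.08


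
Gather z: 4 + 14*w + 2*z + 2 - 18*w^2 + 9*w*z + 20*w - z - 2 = -18*w^2 + 34*w + z*(9*w + 1) + 4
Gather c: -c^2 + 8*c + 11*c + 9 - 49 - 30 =-c^2 + 19*c - 70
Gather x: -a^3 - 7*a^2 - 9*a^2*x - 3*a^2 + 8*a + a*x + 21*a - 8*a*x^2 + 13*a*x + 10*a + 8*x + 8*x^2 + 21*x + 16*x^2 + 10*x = -a^3 - 10*a^2 + 39*a + x^2*(24 - 8*a) + x*(-9*a^2 + 14*a + 39)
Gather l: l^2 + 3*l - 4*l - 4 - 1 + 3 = l^2 - l - 2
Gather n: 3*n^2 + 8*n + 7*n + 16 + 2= 3*n^2 + 15*n + 18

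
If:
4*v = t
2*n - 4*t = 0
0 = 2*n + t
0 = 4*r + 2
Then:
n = 0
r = -1/2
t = 0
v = 0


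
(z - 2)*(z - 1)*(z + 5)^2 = z^4 + 7*z^3 - 3*z^2 - 55*z + 50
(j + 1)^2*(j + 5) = j^3 + 7*j^2 + 11*j + 5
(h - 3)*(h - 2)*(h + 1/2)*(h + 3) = h^4 - 3*h^3/2 - 10*h^2 + 27*h/2 + 9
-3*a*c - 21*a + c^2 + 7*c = (-3*a + c)*(c + 7)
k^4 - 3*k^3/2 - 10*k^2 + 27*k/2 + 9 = (k - 3)*(k - 2)*(k + 1/2)*(k + 3)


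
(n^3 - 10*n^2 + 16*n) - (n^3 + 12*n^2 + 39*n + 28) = -22*n^2 - 23*n - 28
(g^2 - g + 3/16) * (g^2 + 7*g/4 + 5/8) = g^4 + 3*g^3/4 - 15*g^2/16 - 19*g/64 + 15/128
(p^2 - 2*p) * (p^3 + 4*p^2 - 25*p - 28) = p^5 + 2*p^4 - 33*p^3 + 22*p^2 + 56*p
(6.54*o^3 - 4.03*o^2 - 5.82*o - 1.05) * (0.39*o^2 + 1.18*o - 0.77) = 2.5506*o^5 + 6.1455*o^4 - 12.061*o^3 - 4.174*o^2 + 3.2424*o + 0.8085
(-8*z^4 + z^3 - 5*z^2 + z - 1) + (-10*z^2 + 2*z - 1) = -8*z^4 + z^3 - 15*z^2 + 3*z - 2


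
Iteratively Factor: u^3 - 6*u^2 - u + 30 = (u - 5)*(u^2 - u - 6) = (u - 5)*(u - 3)*(u + 2)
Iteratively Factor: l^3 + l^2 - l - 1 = (l - 1)*(l^2 + 2*l + 1) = (l - 1)*(l + 1)*(l + 1)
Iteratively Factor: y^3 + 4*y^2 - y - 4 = (y + 1)*(y^2 + 3*y - 4) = (y + 1)*(y + 4)*(y - 1)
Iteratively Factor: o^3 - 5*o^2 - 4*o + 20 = (o - 5)*(o^2 - 4) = (o - 5)*(o + 2)*(o - 2)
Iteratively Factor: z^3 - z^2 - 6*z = (z + 2)*(z^2 - 3*z) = (z - 3)*(z + 2)*(z)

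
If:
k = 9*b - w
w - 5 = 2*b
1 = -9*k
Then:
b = 44/63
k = -1/9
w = 403/63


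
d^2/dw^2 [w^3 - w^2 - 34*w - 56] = 6*w - 2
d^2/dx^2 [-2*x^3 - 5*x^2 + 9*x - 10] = -12*x - 10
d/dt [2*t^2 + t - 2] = 4*t + 1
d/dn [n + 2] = 1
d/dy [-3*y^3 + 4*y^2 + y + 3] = -9*y^2 + 8*y + 1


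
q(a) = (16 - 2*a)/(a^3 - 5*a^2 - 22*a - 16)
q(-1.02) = 102.04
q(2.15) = -0.15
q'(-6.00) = -0.04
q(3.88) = -0.07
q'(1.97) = 0.10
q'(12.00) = 0.00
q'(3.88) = 0.03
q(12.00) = -0.01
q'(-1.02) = 4997.92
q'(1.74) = 0.12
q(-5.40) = -0.13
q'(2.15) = 0.09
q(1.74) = -0.20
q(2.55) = -0.12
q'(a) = (16 - 2*a)*(-3*a^2 + 10*a + 22)/(a^3 - 5*a^2 - 22*a - 16)^2 - 2/(a^3 - 5*a^2 - 22*a - 16) = 2*(2*a + 3)/(a^4 + 6*a^3 + 13*a^2 + 12*a + 4)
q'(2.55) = 0.06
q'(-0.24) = 2.82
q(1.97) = -0.17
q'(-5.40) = -0.07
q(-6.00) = -0.10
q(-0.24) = -1.50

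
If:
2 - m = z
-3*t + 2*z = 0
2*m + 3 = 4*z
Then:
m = 5/6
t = 7/9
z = 7/6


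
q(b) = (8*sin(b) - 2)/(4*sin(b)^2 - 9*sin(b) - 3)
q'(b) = (-8*sin(b)*cos(b) + 9*cos(b))*(8*sin(b) - 2)/(4*sin(b)^2 - 9*sin(b) - 3)^2 + 8*cos(b)/(4*sin(b)^2 - 9*sin(b) - 3)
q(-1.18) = -1.08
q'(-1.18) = -0.42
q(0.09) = 0.34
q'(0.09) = -2.85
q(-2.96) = 2.77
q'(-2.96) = 29.19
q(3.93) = -1.42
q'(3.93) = 1.68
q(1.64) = -0.75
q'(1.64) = 0.06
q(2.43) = -0.45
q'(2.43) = 0.67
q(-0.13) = 1.72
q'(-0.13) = -14.18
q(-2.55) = -1.98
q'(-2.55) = 4.75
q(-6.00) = -0.05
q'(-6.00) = -1.42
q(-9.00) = -3.82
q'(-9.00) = 25.54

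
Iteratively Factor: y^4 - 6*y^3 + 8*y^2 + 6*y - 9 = (y - 1)*(y^3 - 5*y^2 + 3*y + 9) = (y - 3)*(y - 1)*(y^2 - 2*y - 3) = (y - 3)^2*(y - 1)*(y + 1)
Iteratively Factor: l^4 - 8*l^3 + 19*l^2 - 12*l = (l - 1)*(l^3 - 7*l^2 + 12*l) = (l - 3)*(l - 1)*(l^2 - 4*l) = l*(l - 3)*(l - 1)*(l - 4)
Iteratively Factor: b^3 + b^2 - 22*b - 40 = (b + 2)*(b^2 - b - 20) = (b + 2)*(b + 4)*(b - 5)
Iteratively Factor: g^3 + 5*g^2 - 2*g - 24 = (g + 3)*(g^2 + 2*g - 8) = (g - 2)*(g + 3)*(g + 4)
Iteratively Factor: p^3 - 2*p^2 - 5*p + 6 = (p + 2)*(p^2 - 4*p + 3) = (p - 3)*(p + 2)*(p - 1)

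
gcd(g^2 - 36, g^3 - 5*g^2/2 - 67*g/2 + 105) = g + 6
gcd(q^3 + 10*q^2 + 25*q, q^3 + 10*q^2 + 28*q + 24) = 1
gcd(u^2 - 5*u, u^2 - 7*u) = u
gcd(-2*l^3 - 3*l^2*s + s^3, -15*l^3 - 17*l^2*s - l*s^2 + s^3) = l + s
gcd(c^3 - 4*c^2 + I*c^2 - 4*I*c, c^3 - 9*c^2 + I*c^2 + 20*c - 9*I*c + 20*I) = c^2 + c*(-4 + I) - 4*I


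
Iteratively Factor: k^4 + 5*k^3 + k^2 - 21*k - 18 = (k - 2)*(k^3 + 7*k^2 + 15*k + 9) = (k - 2)*(k + 1)*(k^2 + 6*k + 9) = (k - 2)*(k + 1)*(k + 3)*(k + 3)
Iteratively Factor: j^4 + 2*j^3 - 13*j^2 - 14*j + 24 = (j - 3)*(j^3 + 5*j^2 + 2*j - 8) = (j - 3)*(j + 2)*(j^2 + 3*j - 4) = (j - 3)*(j - 1)*(j + 2)*(j + 4)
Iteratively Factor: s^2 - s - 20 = (s + 4)*(s - 5)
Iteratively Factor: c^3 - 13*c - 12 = (c + 3)*(c^2 - 3*c - 4) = (c + 1)*(c + 3)*(c - 4)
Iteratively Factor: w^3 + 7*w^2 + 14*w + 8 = (w + 2)*(w^2 + 5*w + 4) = (w + 2)*(w + 4)*(w + 1)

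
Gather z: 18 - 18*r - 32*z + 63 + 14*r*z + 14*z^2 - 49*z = -18*r + 14*z^2 + z*(14*r - 81) + 81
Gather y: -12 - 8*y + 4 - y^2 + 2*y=-y^2 - 6*y - 8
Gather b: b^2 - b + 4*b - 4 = b^2 + 3*b - 4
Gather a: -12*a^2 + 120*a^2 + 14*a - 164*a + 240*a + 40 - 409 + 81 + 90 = 108*a^2 + 90*a - 198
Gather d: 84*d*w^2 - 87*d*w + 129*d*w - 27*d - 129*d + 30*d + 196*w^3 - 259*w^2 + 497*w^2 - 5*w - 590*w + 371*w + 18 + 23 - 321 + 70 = d*(84*w^2 + 42*w - 126) + 196*w^3 + 238*w^2 - 224*w - 210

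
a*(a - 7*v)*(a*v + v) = a^3*v - 7*a^2*v^2 + a^2*v - 7*a*v^2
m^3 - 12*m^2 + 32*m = m*(m - 8)*(m - 4)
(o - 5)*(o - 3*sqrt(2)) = o^2 - 5*o - 3*sqrt(2)*o + 15*sqrt(2)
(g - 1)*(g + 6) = g^2 + 5*g - 6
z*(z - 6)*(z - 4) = z^3 - 10*z^2 + 24*z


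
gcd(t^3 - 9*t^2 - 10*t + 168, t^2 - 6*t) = t - 6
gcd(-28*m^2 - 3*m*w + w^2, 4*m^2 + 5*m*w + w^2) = 4*m + w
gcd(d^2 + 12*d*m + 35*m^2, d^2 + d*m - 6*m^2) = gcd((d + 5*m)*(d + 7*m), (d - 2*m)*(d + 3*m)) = 1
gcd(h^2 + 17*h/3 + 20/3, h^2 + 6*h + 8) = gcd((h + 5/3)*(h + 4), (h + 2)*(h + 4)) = h + 4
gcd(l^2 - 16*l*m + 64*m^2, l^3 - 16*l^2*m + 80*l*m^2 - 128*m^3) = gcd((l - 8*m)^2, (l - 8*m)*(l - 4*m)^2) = l - 8*m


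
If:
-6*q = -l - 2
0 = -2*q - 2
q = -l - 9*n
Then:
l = -8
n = 1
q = -1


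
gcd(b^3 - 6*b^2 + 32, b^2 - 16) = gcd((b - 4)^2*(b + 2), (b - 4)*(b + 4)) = b - 4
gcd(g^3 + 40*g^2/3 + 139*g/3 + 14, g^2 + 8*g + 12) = g + 6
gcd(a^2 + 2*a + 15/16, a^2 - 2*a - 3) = 1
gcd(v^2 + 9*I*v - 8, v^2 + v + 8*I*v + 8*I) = v + 8*I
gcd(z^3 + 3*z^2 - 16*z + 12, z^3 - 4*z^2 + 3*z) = z - 1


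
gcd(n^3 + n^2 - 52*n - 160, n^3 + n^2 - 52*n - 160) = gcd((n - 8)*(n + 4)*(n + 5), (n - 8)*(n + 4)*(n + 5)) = n^3 + n^2 - 52*n - 160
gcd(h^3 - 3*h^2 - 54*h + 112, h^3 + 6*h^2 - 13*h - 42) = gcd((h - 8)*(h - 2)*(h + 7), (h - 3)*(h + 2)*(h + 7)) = h + 7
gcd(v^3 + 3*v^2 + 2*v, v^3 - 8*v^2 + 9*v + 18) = v + 1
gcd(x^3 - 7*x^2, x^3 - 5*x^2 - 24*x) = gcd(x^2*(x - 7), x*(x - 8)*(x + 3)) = x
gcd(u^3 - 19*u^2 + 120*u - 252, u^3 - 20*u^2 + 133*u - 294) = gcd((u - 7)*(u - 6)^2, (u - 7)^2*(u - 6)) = u^2 - 13*u + 42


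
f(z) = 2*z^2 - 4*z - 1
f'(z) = 4*z - 4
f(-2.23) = 17.87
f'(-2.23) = -12.92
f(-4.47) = 56.84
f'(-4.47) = -21.88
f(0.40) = -2.28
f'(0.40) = -2.40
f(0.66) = -2.77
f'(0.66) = -1.36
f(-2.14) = 16.72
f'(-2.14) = -12.56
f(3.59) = 10.42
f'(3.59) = 10.36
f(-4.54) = 58.38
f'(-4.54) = -22.16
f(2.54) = 1.74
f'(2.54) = 6.16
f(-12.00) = 335.00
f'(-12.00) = -52.00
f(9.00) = 125.00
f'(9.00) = 32.00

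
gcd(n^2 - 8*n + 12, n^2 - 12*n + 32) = 1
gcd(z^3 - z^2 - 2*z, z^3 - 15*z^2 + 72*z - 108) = 1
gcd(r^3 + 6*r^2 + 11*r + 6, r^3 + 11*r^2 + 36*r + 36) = r^2 + 5*r + 6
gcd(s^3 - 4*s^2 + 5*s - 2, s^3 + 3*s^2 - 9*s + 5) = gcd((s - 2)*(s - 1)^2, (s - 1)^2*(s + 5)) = s^2 - 2*s + 1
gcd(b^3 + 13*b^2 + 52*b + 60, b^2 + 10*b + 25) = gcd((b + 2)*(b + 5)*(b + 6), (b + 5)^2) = b + 5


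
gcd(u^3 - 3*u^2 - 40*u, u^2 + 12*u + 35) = u + 5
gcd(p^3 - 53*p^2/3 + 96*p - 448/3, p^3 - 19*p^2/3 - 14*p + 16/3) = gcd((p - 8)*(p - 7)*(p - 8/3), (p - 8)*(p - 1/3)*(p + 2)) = p - 8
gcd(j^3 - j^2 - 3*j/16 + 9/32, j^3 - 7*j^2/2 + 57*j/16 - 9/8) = j^2 - 3*j/2 + 9/16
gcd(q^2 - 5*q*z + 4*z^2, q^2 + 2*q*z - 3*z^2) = -q + z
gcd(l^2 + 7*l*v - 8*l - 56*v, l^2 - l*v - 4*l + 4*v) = 1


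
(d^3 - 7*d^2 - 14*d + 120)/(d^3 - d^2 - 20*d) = (d - 6)/d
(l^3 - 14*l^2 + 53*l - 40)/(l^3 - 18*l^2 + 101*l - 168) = (l^2 - 6*l + 5)/(l^2 - 10*l + 21)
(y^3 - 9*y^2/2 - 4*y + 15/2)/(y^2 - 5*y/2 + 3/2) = (2*y^2 - 7*y - 15)/(2*y - 3)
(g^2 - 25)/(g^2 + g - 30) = (g + 5)/(g + 6)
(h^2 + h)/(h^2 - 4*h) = (h + 1)/(h - 4)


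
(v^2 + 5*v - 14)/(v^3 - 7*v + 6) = (v + 7)/(v^2 + 2*v - 3)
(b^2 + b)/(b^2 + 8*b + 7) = b/(b + 7)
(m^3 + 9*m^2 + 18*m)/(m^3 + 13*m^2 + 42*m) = (m + 3)/(m + 7)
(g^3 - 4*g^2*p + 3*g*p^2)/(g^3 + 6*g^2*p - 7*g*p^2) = (g - 3*p)/(g + 7*p)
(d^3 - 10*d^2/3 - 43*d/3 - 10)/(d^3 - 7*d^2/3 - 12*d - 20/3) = (-3*d^3 + 10*d^2 + 43*d + 30)/(-3*d^3 + 7*d^2 + 36*d + 20)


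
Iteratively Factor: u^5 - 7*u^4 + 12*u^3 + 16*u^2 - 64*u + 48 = (u - 2)*(u^4 - 5*u^3 + 2*u^2 + 20*u - 24) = (u - 2)^2*(u^3 - 3*u^2 - 4*u + 12) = (u - 2)^3*(u^2 - u - 6) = (u - 3)*(u - 2)^3*(u + 2)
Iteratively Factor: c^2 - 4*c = (c - 4)*(c)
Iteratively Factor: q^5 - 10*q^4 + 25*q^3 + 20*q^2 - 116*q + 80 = (q - 1)*(q^4 - 9*q^3 + 16*q^2 + 36*q - 80) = (q - 4)*(q - 1)*(q^3 - 5*q^2 - 4*q + 20) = (q - 5)*(q - 4)*(q - 1)*(q^2 - 4) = (q - 5)*(q - 4)*(q - 2)*(q - 1)*(q + 2)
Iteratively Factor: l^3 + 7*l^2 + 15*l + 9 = (l + 1)*(l^2 + 6*l + 9) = (l + 1)*(l + 3)*(l + 3)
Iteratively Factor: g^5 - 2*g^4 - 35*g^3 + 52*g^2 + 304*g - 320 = (g - 1)*(g^4 - g^3 - 36*g^2 + 16*g + 320) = (g - 1)*(g + 4)*(g^3 - 5*g^2 - 16*g + 80) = (g - 5)*(g - 1)*(g + 4)*(g^2 - 16) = (g - 5)*(g - 4)*(g - 1)*(g + 4)*(g + 4)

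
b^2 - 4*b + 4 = (b - 2)^2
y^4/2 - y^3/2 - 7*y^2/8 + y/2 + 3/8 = (y/2 + 1/4)*(y - 3/2)*(y - 1)*(y + 1)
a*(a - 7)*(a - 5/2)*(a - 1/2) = a^4 - 10*a^3 + 89*a^2/4 - 35*a/4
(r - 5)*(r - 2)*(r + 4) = r^3 - 3*r^2 - 18*r + 40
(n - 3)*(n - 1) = n^2 - 4*n + 3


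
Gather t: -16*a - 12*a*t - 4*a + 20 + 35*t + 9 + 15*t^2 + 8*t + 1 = -20*a + 15*t^2 + t*(43 - 12*a) + 30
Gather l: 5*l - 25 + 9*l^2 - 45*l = 9*l^2 - 40*l - 25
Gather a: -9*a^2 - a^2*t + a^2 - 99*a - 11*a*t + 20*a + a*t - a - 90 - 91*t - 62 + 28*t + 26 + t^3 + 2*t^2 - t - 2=a^2*(-t - 8) + a*(-10*t - 80) + t^3 + 2*t^2 - 64*t - 128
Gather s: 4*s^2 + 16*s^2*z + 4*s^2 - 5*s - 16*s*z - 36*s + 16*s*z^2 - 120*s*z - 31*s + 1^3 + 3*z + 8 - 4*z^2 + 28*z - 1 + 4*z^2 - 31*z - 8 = s^2*(16*z + 8) + s*(16*z^2 - 136*z - 72)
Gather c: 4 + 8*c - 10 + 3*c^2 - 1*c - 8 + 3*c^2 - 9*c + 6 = 6*c^2 - 2*c - 8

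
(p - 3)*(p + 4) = p^2 + p - 12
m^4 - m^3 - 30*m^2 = m^2*(m - 6)*(m + 5)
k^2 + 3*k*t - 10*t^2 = (k - 2*t)*(k + 5*t)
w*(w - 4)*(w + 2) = w^3 - 2*w^2 - 8*w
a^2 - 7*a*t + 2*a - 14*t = (a + 2)*(a - 7*t)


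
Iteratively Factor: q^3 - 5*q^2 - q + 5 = (q + 1)*(q^2 - 6*q + 5) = (q - 1)*(q + 1)*(q - 5)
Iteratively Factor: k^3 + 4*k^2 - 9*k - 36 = (k + 4)*(k^2 - 9) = (k - 3)*(k + 4)*(k + 3)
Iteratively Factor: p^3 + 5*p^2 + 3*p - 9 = (p - 1)*(p^2 + 6*p + 9) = (p - 1)*(p + 3)*(p + 3)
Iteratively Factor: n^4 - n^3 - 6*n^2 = (n)*(n^3 - n^2 - 6*n) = n*(n + 2)*(n^2 - 3*n) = n^2*(n + 2)*(n - 3)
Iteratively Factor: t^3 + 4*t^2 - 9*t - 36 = (t - 3)*(t^2 + 7*t + 12) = (t - 3)*(t + 3)*(t + 4)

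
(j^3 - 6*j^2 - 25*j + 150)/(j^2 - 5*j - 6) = (j^2 - 25)/(j + 1)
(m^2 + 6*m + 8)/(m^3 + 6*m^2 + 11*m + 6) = (m + 4)/(m^2 + 4*m + 3)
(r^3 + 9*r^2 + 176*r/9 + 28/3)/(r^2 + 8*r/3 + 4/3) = (r^2 + 25*r/3 + 14)/(r + 2)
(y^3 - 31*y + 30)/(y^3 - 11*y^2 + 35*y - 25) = (y + 6)/(y - 5)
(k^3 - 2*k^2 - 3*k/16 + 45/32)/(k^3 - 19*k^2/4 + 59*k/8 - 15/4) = (k + 3/4)/(k - 2)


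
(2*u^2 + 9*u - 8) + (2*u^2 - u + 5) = 4*u^2 + 8*u - 3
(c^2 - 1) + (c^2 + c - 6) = 2*c^2 + c - 7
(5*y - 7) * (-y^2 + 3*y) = -5*y^3 + 22*y^2 - 21*y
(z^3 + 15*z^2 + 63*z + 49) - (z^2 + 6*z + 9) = z^3 + 14*z^2 + 57*z + 40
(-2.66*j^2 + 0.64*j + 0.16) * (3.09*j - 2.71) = -8.2194*j^3 + 9.1862*j^2 - 1.24*j - 0.4336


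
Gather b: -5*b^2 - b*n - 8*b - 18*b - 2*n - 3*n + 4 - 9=-5*b^2 + b*(-n - 26) - 5*n - 5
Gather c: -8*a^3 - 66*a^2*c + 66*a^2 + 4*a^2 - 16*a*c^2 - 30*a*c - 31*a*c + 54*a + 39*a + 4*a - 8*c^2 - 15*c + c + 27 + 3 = -8*a^3 + 70*a^2 + 97*a + c^2*(-16*a - 8) + c*(-66*a^2 - 61*a - 14) + 30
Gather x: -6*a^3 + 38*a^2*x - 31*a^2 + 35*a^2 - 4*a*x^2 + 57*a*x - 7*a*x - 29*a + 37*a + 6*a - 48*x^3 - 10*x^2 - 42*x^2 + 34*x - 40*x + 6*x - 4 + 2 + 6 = -6*a^3 + 4*a^2 + 14*a - 48*x^3 + x^2*(-4*a - 52) + x*(38*a^2 + 50*a) + 4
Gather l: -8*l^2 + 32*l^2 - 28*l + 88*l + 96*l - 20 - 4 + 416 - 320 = 24*l^2 + 156*l + 72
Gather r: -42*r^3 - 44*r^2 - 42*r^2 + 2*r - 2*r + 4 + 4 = -42*r^3 - 86*r^2 + 8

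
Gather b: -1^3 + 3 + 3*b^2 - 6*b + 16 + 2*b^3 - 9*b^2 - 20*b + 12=2*b^3 - 6*b^2 - 26*b + 30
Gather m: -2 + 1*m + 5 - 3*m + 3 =6 - 2*m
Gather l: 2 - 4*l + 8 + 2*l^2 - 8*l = 2*l^2 - 12*l + 10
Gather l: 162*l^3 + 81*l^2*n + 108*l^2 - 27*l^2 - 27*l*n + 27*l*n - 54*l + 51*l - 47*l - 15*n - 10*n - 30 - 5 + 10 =162*l^3 + l^2*(81*n + 81) - 50*l - 25*n - 25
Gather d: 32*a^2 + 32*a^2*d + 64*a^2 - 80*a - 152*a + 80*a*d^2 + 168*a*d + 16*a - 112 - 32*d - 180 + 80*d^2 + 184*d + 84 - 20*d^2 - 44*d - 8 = 96*a^2 - 216*a + d^2*(80*a + 60) + d*(32*a^2 + 168*a + 108) - 216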